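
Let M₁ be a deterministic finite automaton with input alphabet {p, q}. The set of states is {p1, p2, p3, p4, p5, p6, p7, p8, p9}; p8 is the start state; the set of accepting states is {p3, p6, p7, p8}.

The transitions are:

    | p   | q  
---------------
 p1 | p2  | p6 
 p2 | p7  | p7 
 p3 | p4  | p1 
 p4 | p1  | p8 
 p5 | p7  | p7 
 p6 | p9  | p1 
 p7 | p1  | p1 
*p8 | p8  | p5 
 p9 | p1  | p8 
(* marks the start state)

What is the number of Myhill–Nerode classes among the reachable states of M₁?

6

First remove the unreachable states {p3,p4}; 7 states remain.
Start with accepting vs non-accepting: {p6,p7,p8} | {p1,p2,p5,p9}.
Split {p6,p7,p8} by δ(·,p) → {p6,p7} and {p8}.
On input p, block {p1,p2,p5,p9} splits into {p1,p9} and {p2,p5}.
Refine {p1,p9} on symbol p: members go to different blocks, giving {p1} and {p9}.
Split {p6,p7} by δ(·,p) → {p6} and {p7}.
No further refinement is possible. Final partition (6 blocks): {p6} | {p1} | {p8} | {p2,p5} | {p9} | {p7}.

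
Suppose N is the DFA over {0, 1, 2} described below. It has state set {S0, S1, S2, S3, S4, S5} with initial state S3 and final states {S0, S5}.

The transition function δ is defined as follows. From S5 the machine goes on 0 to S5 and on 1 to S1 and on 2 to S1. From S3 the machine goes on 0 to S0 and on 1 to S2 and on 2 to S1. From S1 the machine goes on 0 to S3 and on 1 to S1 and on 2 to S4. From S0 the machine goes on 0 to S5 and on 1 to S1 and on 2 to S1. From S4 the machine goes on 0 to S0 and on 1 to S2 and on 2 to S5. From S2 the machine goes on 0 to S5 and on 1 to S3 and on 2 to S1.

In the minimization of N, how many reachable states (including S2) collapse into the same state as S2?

2

Start with accepting vs non-accepting: {S0,S5} | {S1,S2,S3,S4}.
On input 0, block {S1,S2,S3,S4} splits into {S2,S3,S4} and {S1}.
Refine {S2,S3,S4} on symbol 2: members go to different blocks, giving {S2,S3} and {S4}.
The partition is now stable with 4 blocks: {S0,S5} | {S2,S3} | {S1} | {S4}.
State S2 belongs to the block {S2,S3}, which has 2 states.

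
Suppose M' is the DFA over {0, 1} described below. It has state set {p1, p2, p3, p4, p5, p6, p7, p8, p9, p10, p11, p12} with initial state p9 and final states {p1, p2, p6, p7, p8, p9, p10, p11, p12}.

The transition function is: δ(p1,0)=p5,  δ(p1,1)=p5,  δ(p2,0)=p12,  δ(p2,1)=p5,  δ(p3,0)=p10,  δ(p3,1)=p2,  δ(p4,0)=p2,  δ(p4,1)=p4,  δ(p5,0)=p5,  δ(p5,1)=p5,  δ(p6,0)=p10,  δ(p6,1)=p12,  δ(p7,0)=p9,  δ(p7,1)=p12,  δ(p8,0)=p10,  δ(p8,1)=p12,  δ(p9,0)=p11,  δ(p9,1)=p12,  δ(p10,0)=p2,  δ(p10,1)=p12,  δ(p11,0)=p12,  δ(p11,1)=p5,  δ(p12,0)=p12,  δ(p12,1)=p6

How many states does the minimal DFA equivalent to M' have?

5

Reachable states from the start: {p2,p5,p6,p9,p10,p11,p12}. Unreachable: {p1,p3,p4,p7,p8} — drop them.
Start with accepting vs non-accepting: {p2,p6,p9,p10,p11,p12} | {p5}.
Refine {p2,p6,p9,p10,p11,p12} on symbol 1: members go to different blocks, giving {p6,p9,p10,p12} and {p2,p11}.
Split {p6,p9,p10,p12} by δ(·,0) → {p6,p12} and {p9,p10}.
On input 0, block {p6,p12} splits into {p6} and {p12}.
Stable partition: {p6} | {p5} | {p2,p11} | {p9,p10} | {p12} — 5 equivalence classes.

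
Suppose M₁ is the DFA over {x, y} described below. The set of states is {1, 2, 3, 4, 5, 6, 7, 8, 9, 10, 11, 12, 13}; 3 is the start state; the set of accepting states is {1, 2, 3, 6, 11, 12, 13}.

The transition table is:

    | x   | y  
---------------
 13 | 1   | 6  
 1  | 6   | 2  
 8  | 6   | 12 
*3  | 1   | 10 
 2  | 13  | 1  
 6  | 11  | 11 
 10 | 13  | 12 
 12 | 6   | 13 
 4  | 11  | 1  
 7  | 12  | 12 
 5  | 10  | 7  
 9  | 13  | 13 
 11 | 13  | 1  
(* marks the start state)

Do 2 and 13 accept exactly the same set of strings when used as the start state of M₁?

States {4,5,7,8,9} cannot be reached from the start state, so discard them.
Initial partition by acceptance: {1,2,3,6,11,12,13} | {10}.
On input y, block {1,2,3,6,11,12,13} splits into {1,2,6,11,12,13} and {3}.
Stable partition: {1,2,6,11,12,13} | {10} | {3} — 3 equivalence classes.
2 and 13 lie in the same block of the stable partition, so they are equivalent — no string distinguishes them.

Yes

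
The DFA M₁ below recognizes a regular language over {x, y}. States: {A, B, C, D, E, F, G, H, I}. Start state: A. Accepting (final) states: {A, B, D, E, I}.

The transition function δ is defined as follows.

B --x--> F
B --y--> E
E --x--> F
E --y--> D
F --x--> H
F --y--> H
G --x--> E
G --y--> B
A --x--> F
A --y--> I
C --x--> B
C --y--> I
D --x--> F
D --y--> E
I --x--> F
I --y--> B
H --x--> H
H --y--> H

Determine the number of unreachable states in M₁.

2

Starting at A and following transitions, the reachable set is {A, B, D, E, F, H, I}. That leaves C, G unreachable — 2 in total.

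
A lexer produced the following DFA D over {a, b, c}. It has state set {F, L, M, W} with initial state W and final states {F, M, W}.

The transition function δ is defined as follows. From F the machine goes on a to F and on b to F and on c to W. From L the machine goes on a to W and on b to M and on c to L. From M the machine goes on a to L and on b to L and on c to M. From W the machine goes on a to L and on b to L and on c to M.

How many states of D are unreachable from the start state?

BFS from W reaches {L, M, W}; the 1 state(s) F are never visited.

1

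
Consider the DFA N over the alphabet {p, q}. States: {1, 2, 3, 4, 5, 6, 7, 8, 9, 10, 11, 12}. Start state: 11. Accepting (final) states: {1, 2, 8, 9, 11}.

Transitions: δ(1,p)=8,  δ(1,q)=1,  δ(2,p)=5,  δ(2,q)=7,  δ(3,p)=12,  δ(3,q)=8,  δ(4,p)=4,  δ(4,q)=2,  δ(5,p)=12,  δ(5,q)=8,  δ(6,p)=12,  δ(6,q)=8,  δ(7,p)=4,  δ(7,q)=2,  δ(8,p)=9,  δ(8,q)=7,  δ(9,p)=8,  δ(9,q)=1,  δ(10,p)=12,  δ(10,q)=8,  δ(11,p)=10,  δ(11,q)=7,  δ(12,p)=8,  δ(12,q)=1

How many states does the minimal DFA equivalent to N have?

6

First remove the unreachable states {3,6}; 10 states remain.
Initial partition by acceptance: {1,2,8,9,11} | {4,5,7,10,12}.
On input p, block {1,2,8,9,11} splits into {1,8,9} and {2,11}.
On input q, block {1,8,9} splits into {1,9} and {8}.
Split {4,5,7,10,12} by δ(·,p) → {4,5,7,10} and {12}.
On input p, block {4,5,7,10} splits into {4,7} and {5,10}.
No further refinement is possible. Final partition (6 blocks): {1,9} | {4,7} | {2,11} | {8} | {12} | {5,10}.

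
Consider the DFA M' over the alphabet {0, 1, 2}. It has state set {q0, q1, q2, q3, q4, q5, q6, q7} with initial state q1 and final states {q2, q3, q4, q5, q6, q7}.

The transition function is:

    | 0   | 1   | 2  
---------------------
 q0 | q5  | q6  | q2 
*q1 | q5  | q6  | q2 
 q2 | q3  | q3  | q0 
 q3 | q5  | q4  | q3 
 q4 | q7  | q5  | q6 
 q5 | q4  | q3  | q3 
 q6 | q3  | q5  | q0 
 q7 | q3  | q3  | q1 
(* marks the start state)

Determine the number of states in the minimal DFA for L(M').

Every state is reachable, so we keep all 8.
Start with accepting vs non-accepting: {q2,q3,q4,q5,q6,q7} | {q0,q1}.
On input 2, block {q2,q3,q4,q5,q6,q7} splits into {q2,q6,q7} and {q3,q4,q5}.
Refine {q3,q4,q5} on symbol 0: members go to different blocks, giving {q3,q5} and {q4}.
Refine {q3,q5} on symbol 0: members go to different blocks, giving {q3} and {q5}.
Split {q2,q6,q7} by δ(·,1) → {q2,q7} and {q6}.
Stable partition: {q2,q7} | {q0,q1} | {q3} | {q4} | {q5} | {q6} — 6 equivalence classes.

6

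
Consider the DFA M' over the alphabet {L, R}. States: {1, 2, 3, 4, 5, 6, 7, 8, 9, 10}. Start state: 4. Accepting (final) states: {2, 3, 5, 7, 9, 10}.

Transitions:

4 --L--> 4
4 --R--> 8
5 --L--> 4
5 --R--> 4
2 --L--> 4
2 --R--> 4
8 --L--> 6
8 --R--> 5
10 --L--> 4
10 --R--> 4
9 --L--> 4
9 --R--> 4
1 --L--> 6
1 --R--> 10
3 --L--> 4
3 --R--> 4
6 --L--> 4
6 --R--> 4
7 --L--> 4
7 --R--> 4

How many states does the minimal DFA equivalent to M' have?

4

First remove the unreachable states {1,2,3,7,9,10}; 4 states remain.
Initial partition by acceptance: {5} | {4,6,8}.
Refine {4,6,8} on symbol R: members go to different blocks, giving {4,6} and {8}.
On input R, block {4,6} splits into {4} and {6}.
The partition is now stable with 4 blocks: {5} | {4} | {8} | {6}.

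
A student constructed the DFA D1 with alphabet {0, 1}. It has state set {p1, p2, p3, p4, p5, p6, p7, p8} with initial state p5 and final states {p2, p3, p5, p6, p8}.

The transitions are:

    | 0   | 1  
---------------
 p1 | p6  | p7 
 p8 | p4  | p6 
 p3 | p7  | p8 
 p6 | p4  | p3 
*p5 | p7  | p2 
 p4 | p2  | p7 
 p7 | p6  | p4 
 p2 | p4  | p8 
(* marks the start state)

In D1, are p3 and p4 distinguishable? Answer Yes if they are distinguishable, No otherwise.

Yes

First remove the unreachable states {p1}; 7 states remain.
Initial partition by acceptance: {p2,p3,p5,p6,p8} | {p4,p7}.
The partition is now stable with 2 blocks: {p2,p3,p5,p6,p8} | {p4,p7}.
p3 and p4 end up in different blocks, so they are distinguishable. For instance, the string 'ε' is accepted from only p3.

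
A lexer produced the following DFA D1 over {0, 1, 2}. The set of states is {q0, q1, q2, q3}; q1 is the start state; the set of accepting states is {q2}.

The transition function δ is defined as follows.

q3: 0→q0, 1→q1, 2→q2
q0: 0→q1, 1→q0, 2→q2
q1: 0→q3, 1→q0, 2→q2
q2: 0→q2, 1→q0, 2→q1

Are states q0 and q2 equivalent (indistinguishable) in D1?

No

Every state is reachable, so we keep all 4.
Start with accepting vs non-accepting: {q2} | {q0,q1,q3}.
Stable partition: {q2} | {q0,q1,q3} — 2 equivalence classes.
q0 and q2 end up in different blocks, so they are distinguishable. For instance, the string 'ε' is accepted from only q2.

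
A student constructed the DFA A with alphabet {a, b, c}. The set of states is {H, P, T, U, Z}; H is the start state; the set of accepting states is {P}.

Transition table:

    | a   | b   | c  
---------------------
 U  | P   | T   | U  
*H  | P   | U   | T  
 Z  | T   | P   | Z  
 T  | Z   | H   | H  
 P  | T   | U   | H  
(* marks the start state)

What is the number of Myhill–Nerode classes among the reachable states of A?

Start with accepting vs non-accepting: {P} | {H,T,U,Z}.
Refine {H,T,U,Z} on symbol a: members go to different blocks, giving {T,Z} and {H,U}.
Split {T,Z} by δ(·,b) → {Z} and {T}.
Split {H,U} by δ(·,b) → {H} and {U}.
The partition is now stable with 5 blocks: {P} | {Z} | {H} | {T} | {U}.

5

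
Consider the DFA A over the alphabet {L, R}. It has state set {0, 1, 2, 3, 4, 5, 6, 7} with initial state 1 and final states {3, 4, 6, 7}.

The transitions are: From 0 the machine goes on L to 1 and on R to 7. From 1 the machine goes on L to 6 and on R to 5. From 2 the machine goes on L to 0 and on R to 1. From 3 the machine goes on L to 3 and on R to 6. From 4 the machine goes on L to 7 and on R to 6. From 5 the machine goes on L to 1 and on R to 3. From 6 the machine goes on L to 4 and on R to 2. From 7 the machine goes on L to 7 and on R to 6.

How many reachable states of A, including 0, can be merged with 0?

2

Start with accepting vs non-accepting: {3,4,6,7} | {0,1,2,5}.
On input R, block {3,4,6,7} splits into {3,4,7} and {6}.
Refine {0,1,2,5} on symbol L: members go to different blocks, giving {0,2,5} and {1}.
Refine {0,2,5} on symbol L: members go to different blocks, giving {0,5} and {2}.
The partition is now stable with 5 blocks: {3,4,7} | {0,5} | {6} | {1} | {2}.
State 0 belongs to the block {0,5}, which has 2 states.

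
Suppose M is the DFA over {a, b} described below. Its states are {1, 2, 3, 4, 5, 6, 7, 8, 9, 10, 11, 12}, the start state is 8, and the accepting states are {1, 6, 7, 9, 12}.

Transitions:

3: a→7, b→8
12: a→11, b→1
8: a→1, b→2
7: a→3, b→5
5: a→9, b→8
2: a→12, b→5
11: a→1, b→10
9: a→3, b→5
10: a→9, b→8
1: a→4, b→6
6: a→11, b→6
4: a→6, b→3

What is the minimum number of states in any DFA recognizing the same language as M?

5

Every state is reachable, so we keep all 12.
P0 = {1,6,7,9,12} | {2,3,4,5,8,10,11}.
Split {1,6,7,9,12} by δ(·,b) → {1,6,12} and {7,9}.
Split {2,3,4,5,8,10,11} by δ(·,a) → {2,4,8,11} and {3,5,10}.
On input b, block {2,4,8,11} splits into {2,4,11} and {8}.
No further refinement is possible. Final partition (5 blocks): {1,6,12} | {2,4,11} | {7,9} | {3,5,10} | {8}.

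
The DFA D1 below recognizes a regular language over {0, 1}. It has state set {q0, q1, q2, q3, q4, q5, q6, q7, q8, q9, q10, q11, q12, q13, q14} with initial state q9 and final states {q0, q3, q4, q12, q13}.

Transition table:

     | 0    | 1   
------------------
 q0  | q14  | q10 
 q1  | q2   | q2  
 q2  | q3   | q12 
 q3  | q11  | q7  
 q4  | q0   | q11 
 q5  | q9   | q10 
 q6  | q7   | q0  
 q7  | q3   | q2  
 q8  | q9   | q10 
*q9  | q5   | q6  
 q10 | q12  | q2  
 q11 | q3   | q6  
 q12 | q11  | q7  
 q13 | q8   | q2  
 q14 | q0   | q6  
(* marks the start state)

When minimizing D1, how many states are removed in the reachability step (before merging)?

BFS from q9 reaches {q0, q2, q3, q5, q6, q7, q9, q10, q11, q12, q14}; the 4 state(s) q1, q4, q8, q13 are never visited.

4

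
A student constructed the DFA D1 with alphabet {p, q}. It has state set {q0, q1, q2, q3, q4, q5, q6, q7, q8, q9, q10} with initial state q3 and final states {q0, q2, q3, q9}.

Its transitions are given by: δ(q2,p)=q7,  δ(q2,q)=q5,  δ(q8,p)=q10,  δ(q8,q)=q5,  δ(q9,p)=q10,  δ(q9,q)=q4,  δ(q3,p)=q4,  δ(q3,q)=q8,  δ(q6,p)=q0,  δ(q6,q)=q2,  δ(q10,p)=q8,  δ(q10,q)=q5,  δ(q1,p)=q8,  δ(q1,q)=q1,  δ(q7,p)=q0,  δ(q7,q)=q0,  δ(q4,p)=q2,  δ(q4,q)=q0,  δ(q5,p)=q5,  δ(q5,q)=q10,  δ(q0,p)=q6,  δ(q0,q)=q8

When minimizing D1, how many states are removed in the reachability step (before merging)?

2

No path from q3 leads to q1, q9; the other 9 states are all reachable.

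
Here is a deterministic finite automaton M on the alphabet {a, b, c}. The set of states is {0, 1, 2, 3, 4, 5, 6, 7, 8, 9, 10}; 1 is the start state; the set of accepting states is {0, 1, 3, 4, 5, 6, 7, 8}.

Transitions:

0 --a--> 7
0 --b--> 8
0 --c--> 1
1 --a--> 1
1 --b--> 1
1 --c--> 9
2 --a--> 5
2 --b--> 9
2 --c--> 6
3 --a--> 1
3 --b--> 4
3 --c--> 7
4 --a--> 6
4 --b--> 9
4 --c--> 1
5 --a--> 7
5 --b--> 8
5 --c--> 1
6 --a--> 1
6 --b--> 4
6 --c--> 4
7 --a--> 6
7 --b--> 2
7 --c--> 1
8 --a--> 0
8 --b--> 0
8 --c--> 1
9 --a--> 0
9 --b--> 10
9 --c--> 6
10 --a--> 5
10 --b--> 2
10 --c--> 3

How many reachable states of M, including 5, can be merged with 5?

Every state is reachable, so we keep all 11.
Initial partition by acceptance: {0,1,3,4,5,6,7,8} | {2,9,10}.
On input b, block {0,1,3,4,5,6,7,8} splits into {0,1,3,5,6,8} and {4,7}.
Split {0,1,3,5,6,8} by δ(·,a) → {1,3,6,8} and {0,5}.
Split {1,3,6,8} by δ(·,a) → {1,3,6} and {8}.
On input b, block {1,3,6} splits into {3,6} and {1}.
The partition is now stable with 6 blocks: {3,6} | {2,9,10} | {4,7} | {0,5} | {8} | {1}.
The equivalence class containing 5 is {0,5}, of size 2.

2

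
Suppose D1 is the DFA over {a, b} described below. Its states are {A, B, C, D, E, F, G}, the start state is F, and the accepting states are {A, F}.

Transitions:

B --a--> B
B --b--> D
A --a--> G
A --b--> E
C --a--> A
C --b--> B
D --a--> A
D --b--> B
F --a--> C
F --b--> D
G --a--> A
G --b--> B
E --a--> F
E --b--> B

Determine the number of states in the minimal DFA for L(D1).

3

All states are reachable from the start state.
Initial partition by acceptance: {A,F} | {B,C,D,E,G}.
On input a, block {B,C,D,E,G} splits into {C,D,E,G} and {B}.
No further refinement is possible. Final partition (3 blocks): {A,F} | {C,D,E,G} | {B}.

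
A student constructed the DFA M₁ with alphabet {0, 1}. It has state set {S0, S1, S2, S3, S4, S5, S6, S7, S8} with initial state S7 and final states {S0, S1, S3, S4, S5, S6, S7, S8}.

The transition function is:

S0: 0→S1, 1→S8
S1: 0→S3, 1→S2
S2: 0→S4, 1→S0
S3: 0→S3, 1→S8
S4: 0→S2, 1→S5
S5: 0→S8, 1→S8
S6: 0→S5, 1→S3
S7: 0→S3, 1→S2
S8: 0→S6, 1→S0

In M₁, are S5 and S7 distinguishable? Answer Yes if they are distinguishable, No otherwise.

All states are reachable from the start state.
Initial partition by acceptance: {S0,S1,S3,S4,S5,S6,S7,S8} | {S2}.
Split {S0,S1,S3,S4,S5,S6,S7,S8} by δ(·,0) → {S0,S1,S3,S5,S6,S7,S8} and {S4}.
On input 1, block {S0,S1,S3,S5,S6,S7,S8} splits into {S0,S3,S5,S6,S8} and {S1,S7}.
Split {S0,S3,S5,S6,S8} by δ(·,0) → {S3,S5,S6,S8} and {S0}.
On input 1, block {S3,S5,S6,S8} splits into {S3,S5,S6} and {S8}.
On input 0, block {S3,S5,S6} splits into {S3,S6} and {S5}.
Refine {S3,S6} on symbol 0: members go to different blocks, giving {S3} and {S6}.
No further refinement is possible. Final partition (8 blocks): {S3} | {S2} | {S4} | {S1,S7} | {S0} | {S8} | {S5} | {S6}.
S5 and S7 end up in different blocks, so they are distinguishable. For instance, the string '1' is accepted from only S5.

Yes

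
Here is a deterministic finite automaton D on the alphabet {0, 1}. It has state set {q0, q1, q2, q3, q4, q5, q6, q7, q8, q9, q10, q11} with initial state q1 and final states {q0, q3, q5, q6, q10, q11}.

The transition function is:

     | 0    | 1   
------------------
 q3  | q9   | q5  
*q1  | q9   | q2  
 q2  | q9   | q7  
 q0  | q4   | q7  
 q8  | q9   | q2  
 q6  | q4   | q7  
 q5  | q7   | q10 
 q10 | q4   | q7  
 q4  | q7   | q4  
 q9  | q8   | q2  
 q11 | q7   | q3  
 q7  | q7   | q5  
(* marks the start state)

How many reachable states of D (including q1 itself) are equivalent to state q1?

3

States {q0,q3,q6,q11} cannot be reached from the start state, so discard them.
P0 = {q5,q10} | {q1,q2,q4,q7,q8,q9}.
On input 1, block {q5,q10} splits into {q5} and {q10}.
On input 1, block {q1,q2,q4,q7,q8,q9} splits into {q1,q2,q4,q8,q9} and {q7}.
Split {q1,q2,q4,q8,q9} by δ(·,0) → {q1,q2,q8,q9} and {q4}.
On input 1, block {q1,q2,q8,q9} splits into {q1,q8,q9} and {q2}.
The partition is now stable with 6 blocks: {q5} | {q1,q8,q9} | {q10} | {q7} | {q4} | {q2}.
The equivalence class containing q1 is {q1,q8,q9}, of size 3.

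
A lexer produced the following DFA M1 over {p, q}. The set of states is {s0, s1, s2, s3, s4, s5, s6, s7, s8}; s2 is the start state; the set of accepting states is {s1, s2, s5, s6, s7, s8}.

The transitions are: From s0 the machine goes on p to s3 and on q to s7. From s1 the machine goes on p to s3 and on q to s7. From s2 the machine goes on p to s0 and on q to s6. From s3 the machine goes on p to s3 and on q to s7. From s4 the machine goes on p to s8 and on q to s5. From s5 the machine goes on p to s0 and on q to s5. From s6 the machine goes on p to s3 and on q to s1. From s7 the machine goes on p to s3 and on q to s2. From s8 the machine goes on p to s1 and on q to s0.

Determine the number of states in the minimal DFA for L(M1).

2

States {s4,s5,s8} cannot be reached from the start state, so discard them.
Initial partition by acceptance: {s1,s2,s6,s7} | {s0,s3}.
Stable partition: {s1,s2,s6,s7} | {s0,s3} — 2 equivalence classes.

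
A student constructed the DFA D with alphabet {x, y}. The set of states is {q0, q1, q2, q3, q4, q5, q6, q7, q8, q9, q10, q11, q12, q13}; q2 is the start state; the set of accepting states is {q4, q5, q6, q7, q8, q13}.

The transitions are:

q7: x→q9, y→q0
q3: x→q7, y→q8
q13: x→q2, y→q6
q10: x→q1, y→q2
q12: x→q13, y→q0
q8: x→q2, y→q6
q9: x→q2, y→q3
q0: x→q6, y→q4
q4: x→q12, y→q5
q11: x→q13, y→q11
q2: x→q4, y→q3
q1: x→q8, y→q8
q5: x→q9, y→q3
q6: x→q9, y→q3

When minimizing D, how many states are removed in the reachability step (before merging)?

Starting at q2 and following transitions, the reachable set is {q0, q2, q3, q4, q5, q6, q7, q8, q9, q12, q13}. That leaves q1, q10, q11 unreachable — 3 in total.

3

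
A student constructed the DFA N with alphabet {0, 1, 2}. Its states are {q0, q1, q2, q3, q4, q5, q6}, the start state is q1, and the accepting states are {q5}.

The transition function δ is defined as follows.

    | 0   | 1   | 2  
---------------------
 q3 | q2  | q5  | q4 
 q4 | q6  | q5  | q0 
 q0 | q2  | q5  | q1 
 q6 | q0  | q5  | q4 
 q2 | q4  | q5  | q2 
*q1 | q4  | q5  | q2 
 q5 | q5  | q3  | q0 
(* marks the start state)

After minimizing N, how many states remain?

2

P0 = {q5} | {q0,q1,q2,q3,q4,q6}.
No further refinement is possible. Final partition (2 blocks): {q5} | {q0,q1,q2,q3,q4,q6}.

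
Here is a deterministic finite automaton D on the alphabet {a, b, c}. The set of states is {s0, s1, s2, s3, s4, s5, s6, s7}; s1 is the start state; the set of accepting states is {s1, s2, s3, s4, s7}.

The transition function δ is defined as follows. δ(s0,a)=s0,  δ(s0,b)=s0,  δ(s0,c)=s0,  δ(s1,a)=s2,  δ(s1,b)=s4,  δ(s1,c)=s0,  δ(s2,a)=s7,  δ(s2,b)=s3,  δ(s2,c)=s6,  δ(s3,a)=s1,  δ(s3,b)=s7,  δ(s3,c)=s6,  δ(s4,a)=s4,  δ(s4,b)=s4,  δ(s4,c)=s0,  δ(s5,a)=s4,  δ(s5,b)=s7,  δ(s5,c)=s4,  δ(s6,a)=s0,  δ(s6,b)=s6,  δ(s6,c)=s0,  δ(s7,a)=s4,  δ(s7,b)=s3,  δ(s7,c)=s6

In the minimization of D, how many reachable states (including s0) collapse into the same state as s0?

States {s5} cannot be reached from the start state, so discard them.
P0 = {s1,s2,s3,s4,s7} | {s0,s6}.
No further refinement is possible. Final partition (2 blocks): {s1,s2,s3,s4,s7} | {s0,s6}.
The equivalence class containing s0 is {s0,s6}, of size 2.

2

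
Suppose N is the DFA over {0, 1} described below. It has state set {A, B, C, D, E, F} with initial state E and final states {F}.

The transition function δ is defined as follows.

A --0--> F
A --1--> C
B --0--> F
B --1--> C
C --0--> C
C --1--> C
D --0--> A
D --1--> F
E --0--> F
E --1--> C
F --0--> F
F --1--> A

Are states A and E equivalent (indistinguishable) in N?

Yes

First remove the unreachable states {B,D}; 4 states remain.
Start with accepting vs non-accepting: {F} | {A,C,E}.
On input 0, block {A,C,E} splits into {A,E} and {C}.
The partition is now stable with 3 blocks: {F} | {A,E} | {C}.
A and E lie in the same block of the stable partition, so they are equivalent — no string distinguishes them.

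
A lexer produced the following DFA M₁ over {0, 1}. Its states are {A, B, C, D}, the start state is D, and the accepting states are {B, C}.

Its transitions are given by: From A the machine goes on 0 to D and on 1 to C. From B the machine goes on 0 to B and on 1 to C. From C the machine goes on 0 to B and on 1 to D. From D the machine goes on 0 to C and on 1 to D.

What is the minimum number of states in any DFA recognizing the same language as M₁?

States {A} cannot be reached from the start state, so discard them.
Start with accepting vs non-accepting: {B,C} | {D}.
On input 1, block {B,C} splits into {B} and {C}.
The partition is now stable with 3 blocks: {B} | {D} | {C}.

3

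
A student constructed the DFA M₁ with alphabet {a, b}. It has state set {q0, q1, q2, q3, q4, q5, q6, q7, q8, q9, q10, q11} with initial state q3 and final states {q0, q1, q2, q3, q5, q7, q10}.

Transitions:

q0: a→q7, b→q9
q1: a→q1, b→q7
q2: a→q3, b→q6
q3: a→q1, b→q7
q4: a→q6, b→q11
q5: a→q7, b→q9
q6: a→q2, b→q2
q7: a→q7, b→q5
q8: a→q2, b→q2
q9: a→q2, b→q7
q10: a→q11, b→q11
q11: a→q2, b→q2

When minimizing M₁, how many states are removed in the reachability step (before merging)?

5

No path from q3 leads to q0, q4, q8, q10, q11; the other 7 states are all reachable.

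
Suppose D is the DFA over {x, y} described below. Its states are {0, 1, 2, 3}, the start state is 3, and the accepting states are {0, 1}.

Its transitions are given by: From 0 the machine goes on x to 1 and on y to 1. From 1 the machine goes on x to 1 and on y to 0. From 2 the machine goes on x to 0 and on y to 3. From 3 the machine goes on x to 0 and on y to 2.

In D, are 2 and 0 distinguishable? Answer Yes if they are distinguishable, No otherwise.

All states are reachable from the start state.
Initial partition by acceptance: {0,1} | {2,3}.
The partition is now stable with 2 blocks: {0,1} | {2,3}.
2 and 0 end up in different blocks, so they are distinguishable. For instance, the string 'ε' is accepted from only 0.

Yes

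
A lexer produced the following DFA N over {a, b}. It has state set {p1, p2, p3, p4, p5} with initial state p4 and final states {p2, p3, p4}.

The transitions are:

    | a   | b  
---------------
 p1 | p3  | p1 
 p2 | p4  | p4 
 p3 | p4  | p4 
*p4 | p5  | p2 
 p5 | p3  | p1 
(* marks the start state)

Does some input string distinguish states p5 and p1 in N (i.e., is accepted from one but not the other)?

P0 = {p2,p3,p4} | {p1,p5}.
Split {p2,p3,p4} by δ(·,a) → {p2,p3} and {p4}.
The partition is now stable with 3 blocks: {p2,p3} | {p1,p5} | {p4}.
p5 and p1 lie in the same block of the stable partition, so they are equivalent — no string distinguishes them.

No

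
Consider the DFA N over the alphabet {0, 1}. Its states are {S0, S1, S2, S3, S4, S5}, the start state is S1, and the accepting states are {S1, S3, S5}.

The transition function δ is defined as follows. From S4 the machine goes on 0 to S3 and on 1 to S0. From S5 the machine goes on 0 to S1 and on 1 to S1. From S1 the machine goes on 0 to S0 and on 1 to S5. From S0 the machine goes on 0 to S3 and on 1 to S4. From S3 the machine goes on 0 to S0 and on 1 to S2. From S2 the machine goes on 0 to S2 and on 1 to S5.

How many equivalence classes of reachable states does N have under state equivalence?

Start with accepting vs non-accepting: {S1,S3,S5} | {S0,S2,S4}.
On input 0, block {S1,S3,S5} splits into {S1,S3} and {S5}.
Split {S1,S3} by δ(·,1) → {S1} and {S3}.
On input 0, block {S0,S2,S4} splits into {S0,S4} and {S2}.
No further refinement is possible. Final partition (5 blocks): {S1} | {S0,S4} | {S5} | {S3} | {S2}.

5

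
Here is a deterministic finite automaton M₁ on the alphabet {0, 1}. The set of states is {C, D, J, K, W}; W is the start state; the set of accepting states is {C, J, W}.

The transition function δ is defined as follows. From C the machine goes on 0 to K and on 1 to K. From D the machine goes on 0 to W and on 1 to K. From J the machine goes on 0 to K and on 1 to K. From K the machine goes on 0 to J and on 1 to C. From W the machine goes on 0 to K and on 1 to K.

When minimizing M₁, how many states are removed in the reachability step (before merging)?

1

No path from W leads to D; the other 4 states are all reachable.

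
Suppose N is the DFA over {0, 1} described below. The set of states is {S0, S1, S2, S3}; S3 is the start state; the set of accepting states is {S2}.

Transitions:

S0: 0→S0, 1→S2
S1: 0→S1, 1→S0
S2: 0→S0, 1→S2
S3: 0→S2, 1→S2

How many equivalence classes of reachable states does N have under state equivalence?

3

States {S1} cannot be reached from the start state, so discard them.
Start with accepting vs non-accepting: {S2} | {S0,S3}.
Split {S0,S3} by δ(·,0) → {S0} and {S3}.
The partition is now stable with 3 blocks: {S2} | {S0} | {S3}.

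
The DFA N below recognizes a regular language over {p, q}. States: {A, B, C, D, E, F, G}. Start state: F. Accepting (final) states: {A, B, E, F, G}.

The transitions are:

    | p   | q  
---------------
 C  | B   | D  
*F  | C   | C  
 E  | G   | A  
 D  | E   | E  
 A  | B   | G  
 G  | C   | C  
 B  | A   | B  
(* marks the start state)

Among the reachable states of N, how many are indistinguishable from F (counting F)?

2

Every state is reachable, so we keep all 7.
P0 = {A,B,E,F,G} | {C,D}.
Split {A,B,E,F,G} by δ(·,p) → {A,B,E} and {F,G}.
Refine {A,B,E} on symbol p: members go to different blocks, giving {A,B} and {E}.
Refine {A,B} on symbol q: members go to different blocks, giving {A} and {B}.
Split {C,D} by δ(·,p) → {C} and {D}.
The partition is now stable with 6 blocks: {A} | {C} | {F,G} | {E} | {B} | {D}.
State F belongs to the block {F,G}, which has 2 states.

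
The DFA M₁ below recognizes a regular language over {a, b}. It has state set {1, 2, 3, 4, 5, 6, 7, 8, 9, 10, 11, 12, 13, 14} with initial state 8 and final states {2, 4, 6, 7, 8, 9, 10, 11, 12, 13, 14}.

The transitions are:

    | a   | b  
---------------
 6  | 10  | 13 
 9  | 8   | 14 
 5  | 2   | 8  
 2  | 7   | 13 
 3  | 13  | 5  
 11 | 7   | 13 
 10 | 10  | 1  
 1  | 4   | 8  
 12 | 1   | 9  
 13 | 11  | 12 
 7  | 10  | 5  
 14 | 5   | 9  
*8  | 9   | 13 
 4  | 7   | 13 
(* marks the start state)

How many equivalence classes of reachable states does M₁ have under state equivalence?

States {3,6} cannot be reached from the start state, so discard them.
Initial partition by acceptance: {2,4,7,8,9,10,11,12,13,14} | {1,5}.
Refine {2,4,7,8,9,10,11,12,13,14} on symbol a: members go to different blocks, giving {2,4,7,8,9,10,11,13} and {12,14}.
Split {2,4,7,8,9,10,11,13} by δ(·,b) → {2,4,8,11} and {7,10} and {9,13}.
On input a, block {2,4,8,11} splits into {2,4,11} and {8}.
Refine {9,13} on symbol a: members go to different blocks, giving {9} and {13}.
Stable partition: {2,4,11} | {1,5} | {12,14} | {7,10} | {9} | {8} | {13} — 7 equivalence classes.

7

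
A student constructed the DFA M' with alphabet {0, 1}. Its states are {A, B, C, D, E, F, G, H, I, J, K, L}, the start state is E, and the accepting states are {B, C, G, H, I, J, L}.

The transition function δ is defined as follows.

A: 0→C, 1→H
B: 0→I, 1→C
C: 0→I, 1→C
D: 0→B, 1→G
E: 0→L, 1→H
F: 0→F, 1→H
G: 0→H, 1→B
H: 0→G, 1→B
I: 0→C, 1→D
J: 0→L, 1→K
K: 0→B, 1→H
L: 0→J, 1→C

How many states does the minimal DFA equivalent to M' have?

First remove the unreachable states {A,F}; 10 states remain.
P0 = {B,C,G,H,I,J,L} | {D,E,K}.
Split {B,C,G,H,I,J,L} by δ(·,1) → {B,C,G,H,L} and {I,J}.
On input 0, block {B,C,G,H,L} splits into {B,C,L} and {G,H}.
No further refinement is possible. Final partition (4 blocks): {B,C,L} | {D,E,K} | {I,J} | {G,H}.

4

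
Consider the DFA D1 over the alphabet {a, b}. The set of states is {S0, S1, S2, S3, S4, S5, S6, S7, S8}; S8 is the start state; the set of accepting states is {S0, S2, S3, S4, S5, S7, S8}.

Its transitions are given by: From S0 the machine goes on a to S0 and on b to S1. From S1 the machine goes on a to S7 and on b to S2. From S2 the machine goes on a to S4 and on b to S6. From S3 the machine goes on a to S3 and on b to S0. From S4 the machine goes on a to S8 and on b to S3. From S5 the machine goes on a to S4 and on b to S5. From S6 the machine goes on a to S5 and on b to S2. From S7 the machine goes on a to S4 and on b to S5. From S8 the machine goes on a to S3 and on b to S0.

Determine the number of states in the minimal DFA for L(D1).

6

Initial partition by acceptance: {S0,S2,S3,S4,S5,S7,S8} | {S1,S6}.
Split {S0,S2,S3,S4,S5,S7,S8} by δ(·,b) → {S3,S4,S5,S7,S8} and {S0,S2}.
Refine {S3,S4,S5,S7,S8} on symbol b: members go to different blocks, giving {S4,S5,S7} and {S3,S8}.
On input a, block {S4,S5,S7} splits into {S5,S7} and {S4}.
Refine {S0,S2} on symbol a: members go to different blocks, giving {S0} and {S2}.
The partition is now stable with 6 blocks: {S5,S7} | {S1,S6} | {S0} | {S3,S8} | {S4} | {S2}.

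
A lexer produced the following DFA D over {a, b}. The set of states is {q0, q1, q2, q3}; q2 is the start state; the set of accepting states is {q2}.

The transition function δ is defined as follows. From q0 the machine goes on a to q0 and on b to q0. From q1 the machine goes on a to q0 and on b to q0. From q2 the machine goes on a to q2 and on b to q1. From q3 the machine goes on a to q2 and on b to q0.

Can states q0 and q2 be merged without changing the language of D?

Reachable states from the start: {q0,q1,q2}. Unreachable: {q3} — drop them.
P0 = {q2} | {q0,q1}.
Stable partition: {q2} | {q0,q1} — 2 equivalence classes.
q0 and q2 end up in different blocks, so they are distinguishable. For instance, the string 'ε' is accepted from only q2.

No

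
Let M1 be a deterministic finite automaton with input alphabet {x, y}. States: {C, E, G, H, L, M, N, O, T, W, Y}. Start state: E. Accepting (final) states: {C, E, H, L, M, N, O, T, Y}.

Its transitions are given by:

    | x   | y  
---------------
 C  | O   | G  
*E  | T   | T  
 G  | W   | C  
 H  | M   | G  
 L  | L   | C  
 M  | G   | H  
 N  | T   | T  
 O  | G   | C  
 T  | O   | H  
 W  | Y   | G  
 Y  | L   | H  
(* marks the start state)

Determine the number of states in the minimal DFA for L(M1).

Reachable states from the start: {C,E,G,H,L,M,O,T,W,Y}. Unreachable: {N} — drop them.
Start with accepting vs non-accepting: {C,E,H,L,M,O,T,Y} | {G,W}.
Split {C,E,H,L,M,O,T,Y} by δ(·,x) → {C,E,H,L,T,Y} and {M,O}.
Refine {C,E,H,L,T,Y} on symbol x: members go to different blocks, giving {E,L,Y} and {C,H,T}.
On input x, block {E,L,Y} splits into {L,Y} and {E}.
Refine {G,W} on symbol x: members go to different blocks, giving {G} and {W}.
Split {C,H,T} by δ(·,y) → {C,H} and {T}.
Stable partition: {L,Y} | {G} | {M,O} | {C,H} | {E} | {W} | {T} — 7 equivalence classes.

7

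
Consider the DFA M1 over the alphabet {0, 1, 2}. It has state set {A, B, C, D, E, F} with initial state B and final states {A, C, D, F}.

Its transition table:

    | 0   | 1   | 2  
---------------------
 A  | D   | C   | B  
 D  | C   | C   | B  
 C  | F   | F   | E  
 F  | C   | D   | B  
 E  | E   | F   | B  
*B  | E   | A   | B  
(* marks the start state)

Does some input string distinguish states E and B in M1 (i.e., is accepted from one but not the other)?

No

All states are reachable from the start state.
Start with accepting vs non-accepting: {A,C,D,F} | {B,E}.
The partition is now stable with 2 blocks: {A,C,D,F} | {B,E}.
E and B lie in the same block of the stable partition, so they are equivalent — no string distinguishes them.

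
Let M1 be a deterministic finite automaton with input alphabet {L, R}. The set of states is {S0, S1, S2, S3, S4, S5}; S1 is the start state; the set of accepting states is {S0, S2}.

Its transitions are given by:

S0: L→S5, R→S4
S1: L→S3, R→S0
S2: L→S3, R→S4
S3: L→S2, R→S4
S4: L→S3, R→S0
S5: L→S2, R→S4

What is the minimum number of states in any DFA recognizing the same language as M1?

Every state is reachable, so we keep all 6.
Start with accepting vs non-accepting: {S0,S2} | {S1,S3,S4,S5}.
Split {S1,S3,S4,S5} by δ(·,L) → {S1,S4} and {S3,S5}.
The partition is now stable with 3 blocks: {S0,S2} | {S1,S4} | {S3,S5}.

3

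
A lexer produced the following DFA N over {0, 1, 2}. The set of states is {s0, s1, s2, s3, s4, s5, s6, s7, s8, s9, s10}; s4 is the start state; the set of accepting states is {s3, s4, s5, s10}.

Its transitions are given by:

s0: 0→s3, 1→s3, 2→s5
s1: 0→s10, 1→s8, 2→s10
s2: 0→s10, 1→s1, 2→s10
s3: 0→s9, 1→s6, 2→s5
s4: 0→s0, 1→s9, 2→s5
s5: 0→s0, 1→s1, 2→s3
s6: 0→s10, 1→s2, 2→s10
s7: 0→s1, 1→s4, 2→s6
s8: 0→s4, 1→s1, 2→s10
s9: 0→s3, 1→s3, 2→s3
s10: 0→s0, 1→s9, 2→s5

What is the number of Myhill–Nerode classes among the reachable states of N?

4

Reachable states from the start: {s0,s1,s2,s3,s4,s5,s6,s8,s9,s10}. Unreachable: {s7} — drop them.
Start with accepting vs non-accepting: {s3,s4,s5,s10} | {s0,s1,s2,s6,s8,s9}.
Split {s0,s1,s2,s6,s8,s9} by δ(·,1) → {s1,s2,s6,s8} and {s0,s9}.
On input 1, block {s3,s4,s5,s10} splits into {s3,s5} and {s4,s10}.
Stable partition: {s3,s5} | {s1,s2,s6,s8} | {s0,s9} | {s4,s10} — 4 equivalence classes.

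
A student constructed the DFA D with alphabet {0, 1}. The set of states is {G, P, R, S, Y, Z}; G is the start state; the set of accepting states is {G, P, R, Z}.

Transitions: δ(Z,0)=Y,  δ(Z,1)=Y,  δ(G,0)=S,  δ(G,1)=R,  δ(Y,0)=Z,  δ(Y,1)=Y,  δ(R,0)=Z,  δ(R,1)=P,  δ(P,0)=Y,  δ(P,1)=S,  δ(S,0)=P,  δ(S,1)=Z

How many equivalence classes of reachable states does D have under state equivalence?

P0 = {G,P,R,Z} | {S,Y}.
Split {G,P,R,Z} by δ(·,0) → {G,P,Z} and {R}.
Refine {G,P,Z} on symbol 1: members go to different blocks, giving {P,Z} and {G}.
Refine {S,Y} on symbol 1: members go to different blocks, giving {Y} and {S}.
Split {P,Z} by δ(·,1) → {Z} and {P}.
The partition is now stable with 6 blocks: {Z} | {Y} | {R} | {G} | {S} | {P}.

6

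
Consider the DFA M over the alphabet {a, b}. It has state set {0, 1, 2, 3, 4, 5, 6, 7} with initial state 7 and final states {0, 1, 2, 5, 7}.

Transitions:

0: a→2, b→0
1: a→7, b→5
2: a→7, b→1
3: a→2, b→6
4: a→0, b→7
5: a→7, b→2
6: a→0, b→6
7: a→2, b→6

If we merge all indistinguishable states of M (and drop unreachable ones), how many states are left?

States {3,4} cannot be reached from the start state, so discard them.
Initial partition by acceptance: {0,1,2,5,7} | {6}.
On input b, block {0,1,2,5,7} splits into {0,1,2,5} and {7}.
On input a, block {0,1,2,5} splits into {1,2,5} and {0}.
The partition is now stable with 4 blocks: {1,2,5} | {6} | {7} | {0}.

4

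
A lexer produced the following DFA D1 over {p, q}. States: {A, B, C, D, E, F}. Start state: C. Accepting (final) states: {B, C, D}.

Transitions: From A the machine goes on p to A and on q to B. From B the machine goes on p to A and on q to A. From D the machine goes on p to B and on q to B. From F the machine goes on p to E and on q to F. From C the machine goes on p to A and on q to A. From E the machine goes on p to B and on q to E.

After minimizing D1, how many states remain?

2

Reachable states from the start: {A,B,C}. Unreachable: {D,E,F} — drop them.
P0 = {B,C} | {A}.
Stable partition: {B,C} | {A} — 2 equivalence classes.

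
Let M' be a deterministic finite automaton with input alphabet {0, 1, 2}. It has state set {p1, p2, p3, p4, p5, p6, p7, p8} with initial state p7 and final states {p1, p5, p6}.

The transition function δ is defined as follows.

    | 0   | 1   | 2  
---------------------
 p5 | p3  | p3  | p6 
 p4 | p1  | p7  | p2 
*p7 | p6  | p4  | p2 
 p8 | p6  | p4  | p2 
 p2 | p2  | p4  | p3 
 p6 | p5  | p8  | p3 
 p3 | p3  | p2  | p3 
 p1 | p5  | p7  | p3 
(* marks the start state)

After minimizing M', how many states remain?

5

All states are reachable from the start state.
P0 = {p1,p5,p6} | {p2,p3,p4,p7,p8}.
Refine {p1,p5,p6} on symbol 0: members go to different blocks, giving {p1,p6} and {p5}.
Refine {p2,p3,p4,p7,p8} on symbol 0: members go to different blocks, giving {p4,p7,p8} and {p2,p3}.
Refine {p2,p3} on symbol 1: members go to different blocks, giving {p2} and {p3}.
No further refinement is possible. Final partition (5 blocks): {p1,p6} | {p4,p7,p8} | {p5} | {p2} | {p3}.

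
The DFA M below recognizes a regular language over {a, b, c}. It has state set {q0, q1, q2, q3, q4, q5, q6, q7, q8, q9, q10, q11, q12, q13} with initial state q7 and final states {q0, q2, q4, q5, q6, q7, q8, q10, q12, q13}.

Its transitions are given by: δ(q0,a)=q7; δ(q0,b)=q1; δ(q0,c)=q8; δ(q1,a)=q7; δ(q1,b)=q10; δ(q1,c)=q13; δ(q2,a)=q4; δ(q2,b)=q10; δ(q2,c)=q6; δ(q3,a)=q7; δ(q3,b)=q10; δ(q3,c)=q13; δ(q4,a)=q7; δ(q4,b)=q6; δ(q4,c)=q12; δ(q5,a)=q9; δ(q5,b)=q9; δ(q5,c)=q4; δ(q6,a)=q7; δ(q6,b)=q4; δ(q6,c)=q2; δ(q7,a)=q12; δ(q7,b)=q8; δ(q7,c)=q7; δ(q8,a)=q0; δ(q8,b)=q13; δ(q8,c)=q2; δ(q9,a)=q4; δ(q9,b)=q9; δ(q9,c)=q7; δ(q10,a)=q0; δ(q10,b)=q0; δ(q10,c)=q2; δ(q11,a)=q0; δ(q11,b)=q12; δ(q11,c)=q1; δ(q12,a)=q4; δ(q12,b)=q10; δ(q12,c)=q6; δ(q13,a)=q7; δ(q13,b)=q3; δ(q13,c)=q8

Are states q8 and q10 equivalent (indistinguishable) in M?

Reachable states from the start: {q0,q1,q2,q3,q4,q6,q7,q8,q10,q12,q13}. Unreachable: {q5,q9,q11} — drop them.
Start with accepting vs non-accepting: {q0,q2,q4,q6,q7,q8,q10,q12,q13} | {q1,q3}.
Refine {q0,q2,q4,q6,q7,q8,q10,q12,q13} on symbol b: members go to different blocks, giving {q2,q4,q6,q7,q8,q10,q12} and {q0,q13}.
On input a, block {q2,q4,q6,q7,q8,q10,q12} splits into {q2,q4,q6,q7,q12} and {q8,q10}.
On input b, block {q2,q4,q6,q7,q12} splits into {q2,q7,q12} and {q4,q6}.
On input a, block {q2,q7,q12} splits into {q2,q12} and {q7}.
The partition is now stable with 6 blocks: {q2,q12} | {q1,q3} | {q0,q13} | {q8,q10} | {q4,q6} | {q7}.
q8 and q10 lie in the same block of the stable partition, so they are equivalent — no string distinguishes them.

Yes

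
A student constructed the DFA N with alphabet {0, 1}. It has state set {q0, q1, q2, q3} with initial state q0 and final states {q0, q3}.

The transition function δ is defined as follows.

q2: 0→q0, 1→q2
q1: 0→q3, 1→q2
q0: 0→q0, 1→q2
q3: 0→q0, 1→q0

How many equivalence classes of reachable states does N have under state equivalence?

2

First remove the unreachable states {q1,q3}; 2 states remain.
Initial partition by acceptance: {q0} | {q2}.
The partition is now stable with 2 blocks: {q0} | {q2}.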